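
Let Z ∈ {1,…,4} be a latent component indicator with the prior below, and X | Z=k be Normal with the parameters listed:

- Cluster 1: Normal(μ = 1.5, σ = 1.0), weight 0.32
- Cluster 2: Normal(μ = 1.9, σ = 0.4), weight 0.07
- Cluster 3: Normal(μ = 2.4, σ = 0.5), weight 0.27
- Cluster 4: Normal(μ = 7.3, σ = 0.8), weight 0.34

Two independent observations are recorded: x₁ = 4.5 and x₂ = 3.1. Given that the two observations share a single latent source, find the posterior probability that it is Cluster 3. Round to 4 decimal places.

By Bayes' theorem, P(k | x) = π_k f_k(x) / Σ_j π_j f_j(x).
Since both observations come from the same component, the likelihood for component k is f_k(x₁)·f_k(x₂).
  f_1 = [0.00443185] × [0.110921] = 0.000491584
  f_2 = [6.67389e-10] × [0.0110796] = 7.39442e-12
  f_3 = [0.000117886] × [0.299455] = 3.53016e-05
  f_4 = [0.00109085] × [5.16059e-07] = 5.62945e-10
Unnormalised posteriors:
  π_1·f_1 = 0.32 × 0.000491584 = 0.000157307
  π_2·f_2 = 0.07 × 7.39442e-12 = 5.17609e-13
  π_3·f_3 = 0.27 × 3.53016e-05 = 9.53143e-06
  π_4·f_4 = 0.34 × 5.62945e-10 = 1.91401e-10
Evidence: 0.000157307 + 5.17609e-13 + 9.53143e-06 + 1.91401e-10 = 0.000166839
So the posterior for Cluster 3 is 9.53143e-06 / 0.000166839 ≈ 0.0571.

0.0571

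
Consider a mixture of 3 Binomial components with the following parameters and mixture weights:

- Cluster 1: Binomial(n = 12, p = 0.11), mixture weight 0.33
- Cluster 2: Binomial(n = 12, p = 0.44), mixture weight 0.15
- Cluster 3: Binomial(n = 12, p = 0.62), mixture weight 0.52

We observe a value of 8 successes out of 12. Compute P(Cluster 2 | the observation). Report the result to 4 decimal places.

Apply Bayes' rule: the posterior for each component is proportional to its prior times its likelihood at x.
Binomial probabilities:
  f_1 = C(12,8)·0.11^8·0.89^4 = 495·2.14359e-08·0.627422 = 6.65743e-06
  f_2 = C(12,8)·0.44^8·0.56^4 = 495·0.00140482·0.098345 = 0.0683878
  f_3 = C(12,8)·0.62^8·0.38^4 = 495·0.021834·0.0208514 = 0.225358
Multiply by the mixture weights:
  P(Z=1)·f_1 = 0.33 × 6.65743e-06 = 2.19695e-06
  P(Z=2)·f_2 = 0.15 × 0.0683878 = 0.0102582
  P(Z=3)·f_3 = 0.52 × 0.225358 = 0.117186
Evidence: 2.19695e-06 + 0.0102582 + 0.117186 = 0.127447
P(Cluster 2 | the observation) ≈ 0.0805

0.0805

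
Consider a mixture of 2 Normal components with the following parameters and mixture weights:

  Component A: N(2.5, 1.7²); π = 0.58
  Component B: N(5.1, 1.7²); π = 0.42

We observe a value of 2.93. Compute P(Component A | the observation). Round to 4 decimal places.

0.7513

By Bayes' theorem, P(k | x) = π_k f_k(x) / Σ_j π_j f_j(x).
Evaluate each component's likelihood at the observed value:
  p_A = (1/(1.7·√(2π)))·exp(−(2.93−2.5)²/(2·1.7²)) = 0.234672·exp(-0.03199) = 0.227284
  p_B = (1/(1.7·√(2π)))·exp(−(2.93−5.1)²/(2·1.7²)) = 0.234672·exp(-0.81469) = 0.103907
Weight by the priors:
  π_A·p_A = 0.58 × 0.227284 = 0.131825
  π_B·p_B = 0.42 × 0.103907 = 0.0436411
Sum: 0.131825 + 0.0436411 = 0.175466
P(Component A | x) = 0.131825 / 0.175466 ≈ 0.7513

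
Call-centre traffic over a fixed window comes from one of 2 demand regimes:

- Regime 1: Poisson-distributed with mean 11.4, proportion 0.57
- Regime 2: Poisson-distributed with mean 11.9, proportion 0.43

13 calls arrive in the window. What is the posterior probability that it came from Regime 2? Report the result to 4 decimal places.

Apply Bayes' rule: the posterior for each component is proportional to its prior times its likelihood at x.
Component likelihoods at x = 13 calls:
  p_1 = 0.0987474
  p_2 = 0.104647
Unnormalised posteriors:
  w_1·p_1 = 0.57 × 0.0987474 = 0.056286
  w_2·p_2 = 0.43 × 0.104647 = 0.0449981
Evidence: 0.056286 + 0.0449981 = 0.101284
Responsibility of Regime 2: 0.0449981 / 0.101284 ≈ 0.4443

0.4443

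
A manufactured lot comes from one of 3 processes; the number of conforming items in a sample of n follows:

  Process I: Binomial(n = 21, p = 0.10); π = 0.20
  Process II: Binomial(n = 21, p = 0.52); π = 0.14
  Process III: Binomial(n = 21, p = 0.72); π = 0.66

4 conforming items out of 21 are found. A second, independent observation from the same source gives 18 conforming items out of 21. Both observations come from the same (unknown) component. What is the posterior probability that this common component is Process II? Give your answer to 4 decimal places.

0.8880

P(component k | x) = π_k·f_k(x) / marginal(x), where marginal(x) = Σ_j π_j·f_j(x).
Since both observations come from the same component, the likelihood for component k is f_k(x₁)·f_k(x₂).
  f_I = [C(21,4)·0.10^4·0.90^17 = 5985·0.0001·0.166772 = 0.0998129] × [9.6957e-16] = 9.67756e-17
  f_II = [C(21,4)·0.52^4·0.48^17 = 5985·0.0731162·3.81154e-06 = 0.00166793] × [0.00113667] = 1.89589e-06
  f_III = [C(21,4)·0.72^4·0.28^17 = 5985·0.268739·3.99656e-10 = 6.42807e-07] × [0.0789425] = 5.07448e-08
Weight by the priors:
  π_I·f_I = 0.20 × 9.67756e-17 = 1.93551e-17
  π_II·f_II = 0.14 × 1.89589e-06 = 2.65425e-07
  π_III·f_III = 0.66 × 5.07448e-08 = 3.34916e-08
Evidence: 1.93551e-17 + 2.65425e-07 + 3.34916e-08 = 2.98917e-07
Responsibility of Process II: 2.65425e-07 / 2.98917e-07 ≈ 0.8880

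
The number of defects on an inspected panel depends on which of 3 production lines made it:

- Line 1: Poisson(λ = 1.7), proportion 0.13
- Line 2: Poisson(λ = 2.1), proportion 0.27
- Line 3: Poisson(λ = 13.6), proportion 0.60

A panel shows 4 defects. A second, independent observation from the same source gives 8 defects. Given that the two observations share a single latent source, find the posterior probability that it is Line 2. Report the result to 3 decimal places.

0.430

By Bayes' theorem, P(k | x) = π_k f_k(x) / Σ_j π_j f_j(x).
Since both observations come from the same component, the likelihood for component k is f_k(x₁)·f_k(x₂).
  f_1 = [e^(−1.7)·1.7^4/4! = 0.0635746] × [0.000316061] = 2.00934e-05
  f_2 = [e^(−2.1)·2.1^4/4! = 0.099231] × [0.00114872] = 0.000113989
  f_3 = [e^(−13.6)·13.6^4/4! = 0.00176823] × [0.0360069] = 6.36686e-05
Prior × likelihood for each component:
  π_1·f_1 = 0.13 × 2.00934e-05 = 2.61215e-06
  π_2·f_2 = 0.27 × 0.000113989 = 3.0777e-05
  π_3·f_3 = 0.60 × 6.36686e-05 = 3.82012e-05
Evidence: 2.61215e-06 + 3.0777e-05 + 3.82012e-05 = 7.15903e-05
So the posterior for Line 2 is 3.0777e-05 / 7.15903e-05 ≈ 0.430.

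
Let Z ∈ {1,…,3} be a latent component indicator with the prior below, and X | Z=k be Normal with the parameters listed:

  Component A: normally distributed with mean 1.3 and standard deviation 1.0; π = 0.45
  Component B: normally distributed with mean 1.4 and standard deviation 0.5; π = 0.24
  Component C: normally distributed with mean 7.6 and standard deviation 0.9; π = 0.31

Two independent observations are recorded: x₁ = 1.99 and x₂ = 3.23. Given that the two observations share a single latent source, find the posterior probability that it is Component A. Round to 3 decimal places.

0.989

P(component k | x) = w_k·f_k(x) / marginal(x), where marginal(x) = Σ_j w_j·f_j(x).
Since both observations come from the same component, the likelihood for component k is f_k(x₁)·f_k(x₂).
  f_A = [(1/(1.0·√(2π)))·exp(−(1.99−1.3)²/(2·1.0²)) = 0.398942·exp(-0.23805) = 0.314432] × [0.0619524] = 0.0194798
  f_B = [(1/(0.5·√(2π)))·exp(−(1.99−1.4)²/(2·0.5²)) = 0.797885·exp(-0.69620) = 0.397726] × [0.000984289] = 0.000391477
  f_C = [(1/(0.9·√(2π)))·exp(−(1.99−7.6)²/(2·0.9²)) = 0.443269·exp(-19.42722) = 1.62006e-09] × [3.36599e-06] = 5.45312e-15
Prior × likelihood for each component:
  w_A·f_A = 0.45 × 0.0194798 = 0.00876591
  w_B·f_B = 0.24 × 0.000391477 = 9.39546e-05
  w_C·f_C = 0.31 × 5.45312e-15 = 1.69047e-15
Sum: 0.00876591 + 9.39546e-05 + 1.69047e-15 = 0.00885987
P(Component A | data) = 0.00876591 / 0.00885987 ≈ 0.989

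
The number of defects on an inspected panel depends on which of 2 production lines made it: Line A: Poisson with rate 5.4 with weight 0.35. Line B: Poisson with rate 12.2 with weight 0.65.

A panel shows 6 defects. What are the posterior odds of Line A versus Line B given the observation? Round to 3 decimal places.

3.635

Since P(k|x) ∝ w_k f_k(x), the posterior odds are w_i f_i(x) / (w_j f_j(x)).
Component likelihoods at x = 6 defects:
  p_A = 0.155539
  p_B = 0.0230374
Odds = (0.35/0.65) × (0.155539/0.0230374) = 0.538462 × 6.75159 ≈ 3.635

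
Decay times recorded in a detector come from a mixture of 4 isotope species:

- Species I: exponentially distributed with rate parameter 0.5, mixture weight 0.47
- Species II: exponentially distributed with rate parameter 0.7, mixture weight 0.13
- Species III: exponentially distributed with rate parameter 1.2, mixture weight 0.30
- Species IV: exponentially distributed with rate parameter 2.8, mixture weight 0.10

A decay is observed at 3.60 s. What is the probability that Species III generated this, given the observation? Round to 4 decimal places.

Posterior ∝ prior × likelihood, so P(k | x) ∝ π_k f_k(x); normalise over all components.
Evaluate each component's likelihood at the observed value:
  L_I = 0.0826494
  L_II = 0.0563217
  L_III = 0.0159599
  L_IV = 0.000117346
Multiply by the mixture weights:
  π_I·L_I = 0.47 × 0.0826494 = 0.0388452
  π_II·L_II = 0.13 × 0.0563217 = 0.00732182
  π_III·L_III = 0.30 × 0.0159599 = 0.00478796
  π_IV·L_IV = 0.10 × 0.000117346 = 1.17346e-05
Denominator: 0.0388452 + 0.00732182 + 0.00478796 + 1.17346e-05 = 0.0509668
So the posterior for Species III is 0.00478796 / 0.0509668 ≈ 0.0939.

0.0939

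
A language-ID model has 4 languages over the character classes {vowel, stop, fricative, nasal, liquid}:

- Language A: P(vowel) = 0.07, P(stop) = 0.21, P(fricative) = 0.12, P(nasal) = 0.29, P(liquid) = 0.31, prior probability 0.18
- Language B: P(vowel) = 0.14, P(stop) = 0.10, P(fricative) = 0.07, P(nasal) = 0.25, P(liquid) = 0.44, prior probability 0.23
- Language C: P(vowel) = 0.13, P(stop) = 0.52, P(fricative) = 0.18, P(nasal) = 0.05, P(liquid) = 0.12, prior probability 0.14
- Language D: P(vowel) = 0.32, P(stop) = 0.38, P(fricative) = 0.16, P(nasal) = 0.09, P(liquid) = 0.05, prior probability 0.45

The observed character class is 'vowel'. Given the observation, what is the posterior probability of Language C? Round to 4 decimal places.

Posterior ∝ prior × likelihood, so P(k | x) ∝ π_k f_k(x); normalise over all components.
Evaluate each component's likelihood at the observed value:
  L_A = P(vowel | comp) = 0.07
  L_B = P(vowel | comp) = 0.14
  L_C = P(vowel | comp) = 0.13
  L_D = P(vowel | comp) = 0.32
Weight by the priors:
  π_A·L_A = 0.18 × 0.07 = 0.0126
  π_B·L_B = 0.23 × 0.14 = 0.0322
  π_C·L_C = 0.14 × 0.13 = 0.0182
  π_D·L_D = 0.45 × 0.32 = 0.144
Normaliser: 0.0126 + 0.0322 + 0.0182 + 0.144 = 0.207
P(Language C | 'vowel') = 0.0182 / 0.207 ≈ 0.0879

0.0879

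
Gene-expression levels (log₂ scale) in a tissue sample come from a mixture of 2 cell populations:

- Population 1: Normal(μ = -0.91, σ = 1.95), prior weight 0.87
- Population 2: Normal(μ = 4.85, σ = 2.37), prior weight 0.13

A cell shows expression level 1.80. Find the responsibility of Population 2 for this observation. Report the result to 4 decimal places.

The responsibility of component k is π_k f_k(x) divided by Σ_j π_j f_j(x).
Evaluate each component's likelihood at the observed value:
  p_1 = (1/(1.95·√(2π)))·exp(−(1.80−-0.91)²/(2·1.95²)) = 0.204586·exp(-0.96569) = 0.0778897
  p_2 = (1/(2.37·√(2π)))·exp(−(1.80−4.85)²/(2·2.37²)) = 0.168330·exp(-0.82808) = 0.0735412
Unnormalised posteriors:
  π_1·p_1 = 0.87 × 0.0778897 = 0.067764
  π_2·p_2 = 0.13 × 0.0735412 = 0.00956035
Evidence: 0.067764 + 0.00956035 = 0.0773244
P(Population 2 | data) = 0.00956035 / 0.0773244 ≈ 0.1236

0.1236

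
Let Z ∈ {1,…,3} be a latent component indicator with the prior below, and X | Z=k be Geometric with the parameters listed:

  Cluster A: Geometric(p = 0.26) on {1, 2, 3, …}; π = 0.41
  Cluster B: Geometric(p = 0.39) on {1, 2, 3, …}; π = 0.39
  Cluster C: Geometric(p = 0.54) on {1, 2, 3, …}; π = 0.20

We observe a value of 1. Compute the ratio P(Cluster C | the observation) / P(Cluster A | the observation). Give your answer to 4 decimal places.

The posterior odds equal the prior odds times the likelihood ratio: (π_i/π_j)·(f_i(x)/f_j(x)).
Geometric probabilities:
  f_A = 0.26·(1−0.26)^0 = 0.26·1 = 0.26
  f_B = 0.39·(1−0.39)^0 = 0.39·1 = 0.39
  f_C = 0.54·(1−0.54)^0 = 0.54·1 = 0.54
Posterior odds = (π_C·f_C) / (π_A·f_A) = (0.20·0.54) / (0.41·0.26) = 0.108 / 0.1066 ≈ 1.0131

1.0131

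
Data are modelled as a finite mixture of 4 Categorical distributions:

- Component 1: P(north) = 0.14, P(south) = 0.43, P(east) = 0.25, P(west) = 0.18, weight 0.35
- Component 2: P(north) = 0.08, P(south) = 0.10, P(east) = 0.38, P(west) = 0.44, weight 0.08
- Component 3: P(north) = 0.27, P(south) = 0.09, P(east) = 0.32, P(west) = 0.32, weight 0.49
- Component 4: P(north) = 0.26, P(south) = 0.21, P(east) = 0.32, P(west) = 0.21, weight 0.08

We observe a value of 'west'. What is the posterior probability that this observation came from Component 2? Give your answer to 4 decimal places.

0.1295

P(component k | x) = π_k·f_k(x) / marginal(x), where marginal(x) = Σ_j π_j·f_j(x).
Categorical probabilities:
  L_1 = P(west | comp) = 0.18
  L_2 = P(west | comp) = 0.44
  L_3 = P(west | comp) = 0.32
  L_4 = P(west | comp) = 0.21
Unnormalised posteriors:
  π_1·L_1 = 0.35 × 0.18 = 0.063
  π_2·L_2 = 0.08 × 0.44 = 0.0352
  π_3·L_3 = 0.49 × 0.32 = 0.1568
  π_4·L_4 = 0.08 × 0.21 = 0.0168
Marginal: 0.063 + 0.0352 + 0.1568 + 0.0168 = 0.2718
P(Component 2 | 'west') = 0.0352 / 0.2718 ≈ 0.1295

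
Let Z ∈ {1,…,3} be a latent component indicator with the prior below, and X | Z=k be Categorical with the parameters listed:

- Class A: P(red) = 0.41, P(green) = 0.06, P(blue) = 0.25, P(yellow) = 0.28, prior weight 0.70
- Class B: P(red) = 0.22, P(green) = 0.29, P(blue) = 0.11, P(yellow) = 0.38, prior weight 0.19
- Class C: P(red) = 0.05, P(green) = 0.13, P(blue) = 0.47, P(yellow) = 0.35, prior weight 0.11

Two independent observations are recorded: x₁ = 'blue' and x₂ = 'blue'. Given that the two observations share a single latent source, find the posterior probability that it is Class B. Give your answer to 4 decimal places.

0.0327

P(component k | x) = P(Z=k)·f_k(x) / marginal(x), where marginal(x) = Σ_j P(Z=j)·f_j(x).
Since both observations come from the same component, the likelihood for component k is f_k(x₁)·f_k(x₂).
  p_A = [0.25] × [0.25] = 0.0625
  p_B = [0.11] × [0.11] = 0.0121
  p_C = [0.47] × [0.47] = 0.2209
Multiply by the mixture weights:
  P(Z=A)·p_A = 0.70 × 0.0625 = 0.04375
  P(Z=B)·p_B = 0.19 × 0.0121 = 0.002299
  P(Z=C)·p_C = 0.11 × 0.2209 = 0.024299
Normaliser: 0.04375 + 0.002299 + 0.024299 = 0.070348
P(Class B | x) ≈ 0.0327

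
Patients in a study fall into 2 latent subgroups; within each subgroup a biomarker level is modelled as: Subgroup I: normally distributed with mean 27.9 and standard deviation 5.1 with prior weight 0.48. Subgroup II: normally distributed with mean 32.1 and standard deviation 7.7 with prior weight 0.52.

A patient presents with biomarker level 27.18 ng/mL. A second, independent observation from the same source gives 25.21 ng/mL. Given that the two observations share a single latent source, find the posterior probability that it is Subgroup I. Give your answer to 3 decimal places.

0.768

By Bayes' theorem, P(k | x) = P(Z=k) f_k(x) / Σ_j P(Z=j) f_j(x).
Since both observations come from the same component, the likelihood for component k is f_k(x₁)·f_k(x₂).
  p_I = [(1/(5.1·√(2π)))·exp(−(27.18−27.9)²/(2·5.1²)) = 0.078224·exp(-0.00997) = 0.0774483] × [0.0680657] = 0.00527158
  p_II = [(1/(7.7·√(2π)))·exp(−(27.18−32.1)²/(2·7.7²)) = 0.051811·exp(-0.20414) = 0.0422439] × [0.034718] = 0.00146662
Weight by the priors:
  P(Z=I)·p_I = 0.48 × 0.00527158 = 0.00253036
  P(Z=II)·p_II = 0.52 × 0.00146662 = 0.000762645
Normaliser: 0.00253036 + 0.000762645 = 0.003293
Responsibility of Subgroup I: 0.00253036 / 0.003293 ≈ 0.768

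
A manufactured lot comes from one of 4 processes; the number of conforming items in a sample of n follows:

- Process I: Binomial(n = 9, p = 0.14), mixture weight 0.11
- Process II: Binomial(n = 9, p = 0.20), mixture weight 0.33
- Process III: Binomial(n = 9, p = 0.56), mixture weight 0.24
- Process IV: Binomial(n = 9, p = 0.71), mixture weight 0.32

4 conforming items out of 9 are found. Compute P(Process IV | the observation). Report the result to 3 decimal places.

0.223

By Bayes' theorem, P(k | x) = P(Z=k) f_k(x) / Σ_j P(Z=j) f_j(x).
Component likelihoods at x = 4 conforming items out of 9:
  L_I = 0.0227706
  L_II = 0.0660603
  L_III = 0.204355
  L_IV = 0.0656741
Prior × likelihood for each component:
  P(Z=I)·L_I = 0.11 × 0.0227706 = 0.00250477
  P(Z=II)·L_II = 0.33 × 0.0660603 = 0.0217999
  P(Z=III)·L_III = 0.24 × 0.204355 = 0.0490453
  P(Z=IV)·L_IV = 0.32 × 0.0656741 = 0.0210157
Evidence: 0.00250477 + 0.0217999 + 0.0490453 + 0.0210157 = 0.0943657
P(Process IV | the observation) ≈ 0.223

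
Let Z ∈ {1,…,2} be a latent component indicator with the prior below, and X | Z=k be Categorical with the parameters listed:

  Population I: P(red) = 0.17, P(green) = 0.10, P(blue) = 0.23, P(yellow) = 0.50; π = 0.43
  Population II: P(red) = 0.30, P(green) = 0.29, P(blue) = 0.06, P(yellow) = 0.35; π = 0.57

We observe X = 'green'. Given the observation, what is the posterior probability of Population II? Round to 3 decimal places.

The responsibility of component k is π_k f_k(x) divided by Σ_j π_j f_j(x).
Component likelihoods at x = 'green':
  f_I = 0.1
  f_II = 0.29
Unnormalised posteriors:
  π_I·f_I = 0.43 × 0.1 = 0.043
  π_II·f_II = 0.57 × 0.29 = 0.1653
Evidence: 0.043 + 0.1653 = 0.2083
Responsibility of Population II: 0.1653 / 0.2083 ≈ 0.794

0.794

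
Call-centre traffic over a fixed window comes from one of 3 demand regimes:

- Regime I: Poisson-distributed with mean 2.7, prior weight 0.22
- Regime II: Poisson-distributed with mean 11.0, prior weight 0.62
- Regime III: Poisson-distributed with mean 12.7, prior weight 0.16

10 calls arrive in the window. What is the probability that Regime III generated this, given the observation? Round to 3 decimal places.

Posterior ∝ prior × likelihood, so P(k | x) ∝ π_k f_k(x); normalise over all components.
Component likelihoods at x = 10 calls:
  p_I = e^(−2.7)·2.7^10/10! = 0.000381311
  p_II = e^(−11.0)·11.0^10/10! = 0.119378
  p_III = e^(−12.7)·12.7^10/10! = 0.0917771
Weight by the priors:
  π_I·p_I = 0.22 × 0.000381311 = 8.38885e-05
  π_II·p_II = 0.62 × 0.119378 = 0.0740144
  π_III·p_III = 0.16 × 0.0917771 = 0.0146843
Denominator: 8.38885e-05 + 0.0740144 + 0.0146843 = 0.0887826
So the posterior for Regime III is 0.0146843 / 0.0887826 ≈ 0.165.

0.165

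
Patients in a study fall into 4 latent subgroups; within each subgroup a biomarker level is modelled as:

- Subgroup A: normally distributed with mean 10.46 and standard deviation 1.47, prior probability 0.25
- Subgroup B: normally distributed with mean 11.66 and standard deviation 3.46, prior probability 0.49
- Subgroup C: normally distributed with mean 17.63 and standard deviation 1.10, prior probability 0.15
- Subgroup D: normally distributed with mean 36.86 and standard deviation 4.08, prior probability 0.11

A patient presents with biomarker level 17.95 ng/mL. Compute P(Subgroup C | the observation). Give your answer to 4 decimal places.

Posterior ∝ prior × likelihood, so P(k | x) ∝ π_k f_k(x); normalise over all components.
Normal densities:
  p_A = (1/(1.47·√(2π)))·exp(−(17.95−10.46)²/(2·1.47²)) = 0.271389·exp(-12.98073) = 6.25367e-07
  p_B = (1/(3.46·√(2π)))·exp(−(17.95−11.66)²/(2·3.46²)) = 0.115301·exp(-1.65241) = 0.0220902
  p_C = (1/(1.10·√(2π)))·exp(−(17.95−17.63)²/(2·1.10²)) = 0.362675·exp(-0.04231) = 0.347649
  p_D = (1/(4.08·√(2π)))·exp(−(17.95−36.86)²/(2·4.08²)) = 0.097780·exp(-10.74070) = 2.11652e-06
Prior × likelihood for each component:
  π_A·p_A = 0.25 × 6.25367e-07 = 1.56342e-07
  π_B·p_B = 0.49 × 0.0220902 = 0.0108242
  π_C·p_C = 0.15 × 0.347649 = 0.0521473
  π_D·p_D = 0.11 × 2.11652e-06 = 2.32817e-07
Sum: 1.56342e-07 + 0.0108242 + 0.0521473 + 2.32817e-07 = 0.0629719
P(Subgroup C | 17.95 ng/mL) ≈ 0.8281

0.8281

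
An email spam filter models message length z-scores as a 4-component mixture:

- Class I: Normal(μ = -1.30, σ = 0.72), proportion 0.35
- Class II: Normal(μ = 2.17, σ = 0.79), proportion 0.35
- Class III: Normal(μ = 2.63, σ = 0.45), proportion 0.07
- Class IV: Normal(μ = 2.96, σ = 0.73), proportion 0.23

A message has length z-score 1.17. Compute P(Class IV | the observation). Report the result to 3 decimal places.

0.072

Posterior ∝ prior × likelihood, so P(k | x) ∝ w_k f_k(x); normalise over all components.
Evaluate each component's likelihood at the observed value:
  L_I = (1/(0.72·√(2π)))·exp(−(1.17−-1.30)²/(2·0.72²)) = 0.554087·exp(-5.88436) = 0.00154182
  L_II = (1/(0.79·√(2π)))·exp(−(1.17−2.17)²/(2·0.79²)) = 0.504990·exp(-0.80115) = 0.226645
  L_III = (1/(0.45·√(2π)))·exp(−(1.17−2.63)²/(2·0.45²)) = 0.886538·exp(-5.26321) = 0.00459108
  L_IV = (1/(0.73·√(2π)))·exp(−(1.17−2.96)²/(2·0.73²)) = 0.546496·exp(-3.00629) = 0.0270379
Unnormalised posteriors:
  w_I·L_I = 0.35 × 0.00154182 = 0.000539638
  w_II·L_II = 0.35 × 0.226645 = 0.0793258
  w_III·L_III = 0.07 × 0.00459108 = 0.000321375
  w_IV·L_IV = 0.23 × 0.0270379 = 0.00621873
Sum: 0.000539638 + 0.0793258 + 0.000321375 + 0.00621873 = 0.0864055
P(Class IV | data) ≈ 0.072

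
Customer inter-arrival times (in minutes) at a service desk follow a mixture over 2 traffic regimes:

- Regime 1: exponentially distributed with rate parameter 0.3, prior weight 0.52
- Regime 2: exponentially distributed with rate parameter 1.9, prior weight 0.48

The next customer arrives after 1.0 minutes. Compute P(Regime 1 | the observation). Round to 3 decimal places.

Posterior ∝ prior × likelihood, so P(k | x) ∝ π_k f_k(x); normalise over all components.
Exponential densities:
  L_1 = 0.3·e^(−0.3·1.0) = 0.3·e^(−0.3000) = 0.222245
  L_2 = 1.9·e^(−1.9·1.0) = 1.9·e^(−1.9000) = 0.28418
Unnormalised posteriors:
  π_1·L_1 = 0.52 × 0.222245 = 0.115568
  π_2·L_2 = 0.48 × 0.28418 = 0.136407
Evidence: 0.115568 + 0.136407 = 0.251974
So the posterior for Regime 1 is 0.115568 / 0.251974 ≈ 0.459.

0.459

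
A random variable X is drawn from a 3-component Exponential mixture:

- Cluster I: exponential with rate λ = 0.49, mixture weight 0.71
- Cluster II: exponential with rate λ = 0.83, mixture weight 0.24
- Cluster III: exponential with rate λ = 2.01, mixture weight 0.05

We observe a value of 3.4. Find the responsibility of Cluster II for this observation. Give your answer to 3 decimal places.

0.152

The responsibility of component k is π_k f_k(x) divided by Σ_j π_j f_j(x).
Evaluate each component's likelihood at the observed value:
  L_I = 0.49·e^(−0.49·3.4) = 0.49·e^(−1.6660) = 0.0926108
  L_II = 0.83·e^(−0.83·3.4) = 0.83·e^(−2.8220) = 0.0493741
  L_III = 2.01·e^(−2.01·3.4) = 2.01·e^(−6.8340) = 0.00216385
Prior × likelihood for each component:
  π_I·L_I = 0.71 × 0.0926108 = 0.0657536
  π_II·L_II = 0.24 × 0.0493741 = 0.0118498
  π_III·L_III = 0.05 × 0.00216385 = 0.000108193
Sum: 0.0657536 + 0.0118498 + 0.000108193 = 0.0777116
Responsibility of Cluster II: 0.0118498 / 0.0777116 ≈ 0.152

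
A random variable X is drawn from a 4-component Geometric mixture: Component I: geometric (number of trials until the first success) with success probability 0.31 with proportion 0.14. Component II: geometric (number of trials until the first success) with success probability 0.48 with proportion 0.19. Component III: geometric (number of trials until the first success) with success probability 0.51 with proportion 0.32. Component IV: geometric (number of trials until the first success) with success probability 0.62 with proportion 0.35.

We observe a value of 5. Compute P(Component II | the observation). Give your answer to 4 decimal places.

0.2191

P(component k | x) = π_k·f_k(x) / marginal(x), where marginal(x) = Σ_j π_j·f_j(x).
Component likelihoods at x = 5:
  f_I = 0.0702681
  f_II = 0.0350958
  f_III = 0.0294005
  f_IV = 0.0129278
Multiply by the mixture weights:
  π_I·f_I = 0.14 × 0.0702681 = 0.00983753
  π_II·f_II = 0.19 × 0.0350958 = 0.00666819
  π_III·f_III = 0.32 × 0.0294005 = 0.00940816
  π_IV·f_IV = 0.35 × 0.0129278 = 0.00452475
Denominator: 0.00983753 + 0.00666819 + 0.00940816 + 0.00452475 = 0.0304386
P(Component II | the observation) ≈ 0.2191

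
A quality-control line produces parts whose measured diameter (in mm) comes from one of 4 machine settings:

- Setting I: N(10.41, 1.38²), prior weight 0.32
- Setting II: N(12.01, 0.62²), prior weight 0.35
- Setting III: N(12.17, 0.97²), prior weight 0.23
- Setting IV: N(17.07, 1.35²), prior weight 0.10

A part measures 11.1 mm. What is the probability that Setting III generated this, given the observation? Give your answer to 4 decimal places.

0.2454

Posterior ∝ prior × likelihood, so P(k | x) ∝ π_k f_k(x); normalise over all components.
Normal densities:
  L_I = (1/(1.38·√(2π)))·exp(−(11.1−10.41)²/(2·1.38²)) = 0.289089·exp(-0.12500) = 0.25512
  L_II = (1/(0.62·√(2π)))·exp(−(11.1−12.01)²/(2·0.62²)) = 0.643455·exp(-1.07713) = 0.219142
  L_III = (1/(0.97·√(2π)))·exp(−(11.1−12.17)²/(2·0.97²)) = 0.411281·exp(-0.60841) = 0.223826
  L_IV = (1/(1.35·√(2π)))·exp(−(11.1−17.07)²/(2·1.35²)) = 0.295513·exp(-9.77802) = 1.67507e-05
Prior × likelihood for each component:
  π_I·L_I = 0.32 × 0.25512 = 0.0816383
  π_II·L_II = 0.35 × 0.219142 = 0.0766997
  π_III·L_III = 0.23 × 0.223826 = 0.05148
  π_IV·L_IV = 0.10 × 1.67507e-05 = 1.67507e-06
Sum: 0.0816383 + 0.0766997 + 0.05148 + 1.67507e-06 = 0.20982
P(Setting III | data) = 0.05148 / 0.20982 ≈ 0.2454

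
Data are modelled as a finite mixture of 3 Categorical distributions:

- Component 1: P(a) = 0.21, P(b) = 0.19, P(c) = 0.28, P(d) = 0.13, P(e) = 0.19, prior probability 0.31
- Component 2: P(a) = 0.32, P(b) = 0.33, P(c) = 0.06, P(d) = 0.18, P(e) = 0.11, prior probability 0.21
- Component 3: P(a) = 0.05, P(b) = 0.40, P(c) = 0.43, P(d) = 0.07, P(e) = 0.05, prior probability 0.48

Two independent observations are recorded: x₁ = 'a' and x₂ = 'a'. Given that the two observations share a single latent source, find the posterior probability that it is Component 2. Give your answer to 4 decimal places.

By Bayes' theorem, P(k | x) = w_k f_k(x) / Σ_j w_j f_j(x).
Since both observations come from the same component, the likelihood for component k is f_k(x₁)·f_k(x₂).
  p_1 = [0.21] × [0.21] = 0.0441
  p_2 = [0.32] × [0.32] = 0.1024
  p_3 = [0.05] × [0.05] = 0.0025
Weight by the priors:
  w_1·p_1 = 0.31 × 0.0441 = 0.013671
  w_2·p_2 = 0.21 × 0.1024 = 0.021504
  w_3·p_3 = 0.48 × 0.0025 = 0.0012
Marginal: 0.013671 + 0.021504 + 0.0012 = 0.036375
Responsibility of Component 2: 0.021504 / 0.036375 ≈ 0.5912

0.5912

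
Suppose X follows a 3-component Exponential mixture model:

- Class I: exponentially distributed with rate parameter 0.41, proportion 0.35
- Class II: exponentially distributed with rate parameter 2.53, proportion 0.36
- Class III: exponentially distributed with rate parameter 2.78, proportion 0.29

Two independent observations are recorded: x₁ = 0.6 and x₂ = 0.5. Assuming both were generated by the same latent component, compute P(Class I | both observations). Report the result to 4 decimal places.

0.1314

Posterior ∝ prior × likelihood, so P(k | x) ∝ P(Z=k) f_k(x); normalise over all components.
Since both observations come from the same component, the likelihood for component k is f_k(x₁)·f_k(x₂).
  f_I = [0.320588] × [0.334005] = 0.107078
  f_II = [0.554449] × [0.714065] = 0.395913
  f_III = [0.524375] × [0.692429] = 0.363092
Weight by the priors:
  P(Z=I)·f_I = 0.35 × 0.107078 = 0.0374774
  P(Z=II)·f_II = 0.36 × 0.395913 = 0.142529
  P(Z=III)·f_III = 0.29 × 0.363092 = 0.105297
Normaliser: 0.0374774 + 0.142529 + 0.105297 = 0.285303
So the posterior for Class I is 0.0374774 / 0.285303 ≈ 0.1314.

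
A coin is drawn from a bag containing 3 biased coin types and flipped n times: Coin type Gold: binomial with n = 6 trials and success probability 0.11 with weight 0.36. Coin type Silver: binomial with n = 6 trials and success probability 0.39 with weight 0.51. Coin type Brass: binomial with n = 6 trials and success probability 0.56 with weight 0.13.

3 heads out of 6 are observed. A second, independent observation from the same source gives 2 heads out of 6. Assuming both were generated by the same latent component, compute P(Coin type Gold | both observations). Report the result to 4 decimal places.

0.0151

Apply Bayes' rule: the posterior for each component is proportional to its prior times its likelihood at x.
Since both observations come from the same component, the likelihood for component k is f_k(x₁)·f_k(x₂).
  L_Gold = [0.0187663] × [0.113877] = 0.00213705
  L_Silver = [0.269286] × [0.315893] = 0.0850654
  L_Brass = [0.299193] × [0.17631] = 0.0527509
Weight by the priors:
  P(Z=Gold)·L_Gold = 0.36 × 0.00213705 = 0.000769338
  P(Z=Silver)·L_Silver = 0.51 × 0.0850654 = 0.0433834
  P(Z=Brass)·L_Brass = 0.13 × 0.0527509 = 0.00685762
Evidence: 0.000769338 + 0.0433834 + 0.00685762 = 0.0510103
P(Coin type Gold | x₁,x₂) = 0.000769338 / 0.0510103 ≈ 0.0151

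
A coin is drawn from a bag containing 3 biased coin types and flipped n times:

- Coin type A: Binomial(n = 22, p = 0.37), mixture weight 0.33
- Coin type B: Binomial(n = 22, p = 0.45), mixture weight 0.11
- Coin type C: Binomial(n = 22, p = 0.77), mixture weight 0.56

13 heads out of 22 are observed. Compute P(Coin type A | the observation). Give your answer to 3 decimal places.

By Bayes' theorem, P(k | x) = π_k f_k(x) / Σ_j π_j f_j(x).
Evaluate each component's likelihood at the observed value:
  L_A = 0.0189413
  L_B = 0.0710804
  L_C = 0.0299677
Prior × likelihood for each component:
  π_A·L_A = 0.33 × 0.0189413 = 0.00625064
  π_B·L_B = 0.11 × 0.0710804 = 0.00781885
  π_C·L_C = 0.56 × 0.0299677 = 0.0167819
Denominator: 0.00625064 + 0.00781885 + 0.0167819 = 0.0308514
Responsibility of Coin type A: 0.00625064 / 0.0308514 ≈ 0.203

0.203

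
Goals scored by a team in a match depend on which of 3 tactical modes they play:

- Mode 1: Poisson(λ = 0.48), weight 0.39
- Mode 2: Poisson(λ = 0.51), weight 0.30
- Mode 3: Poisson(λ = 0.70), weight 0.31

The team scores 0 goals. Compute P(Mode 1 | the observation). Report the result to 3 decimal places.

By Bayes' theorem, P(k | x) = π_k f_k(x) / Σ_j π_j f_j(x).
Evaluate each component's likelihood at the observed value:
  L_1 = e^(−0.48)·0.48^0/0! = 0.618783
  L_2 = e^(−0.51)·0.51^0/0! = 0.600496
  L_3 = e^(−0.70)·0.70^0/0! = 0.496585
Prior × likelihood for each component:
  π_1·L_1 = 0.39 × 0.618783 = 0.241326
  π_2·L_2 = 0.30 × 0.600496 = 0.180149
  π_3·L_3 = 0.31 × 0.496585 = 0.153941
Sum: 0.241326 + 0.180149 + 0.153941 = 0.575416
Responsibility of Mode 1: 0.241326 / 0.575416 ≈ 0.419

0.419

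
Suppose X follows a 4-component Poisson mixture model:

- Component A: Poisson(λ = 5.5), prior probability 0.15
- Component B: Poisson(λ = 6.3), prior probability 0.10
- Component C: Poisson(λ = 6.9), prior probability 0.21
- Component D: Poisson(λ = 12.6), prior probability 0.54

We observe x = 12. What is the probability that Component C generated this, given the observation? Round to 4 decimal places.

P(component k | x) = π_k·f_k(x) / marginal(x), where marginal(x) = Σ_j π_j·f_j(x).
Component likelihoods at x = 12:
  L_A = e^(−5.5)·5.5^12/12! = 0.00653726
  L_B = e^(−6.3)·6.3^12/12! = 0.0149863
  L_C = e^(−6.9)·6.9^12/12! = 0.0245031
  L_D = e^(−12.6)·12.6^12/12! = 0.11272
Unnormalised posteriors:
  π_A·L_A = 0.15 × 0.00653726 = 0.000980589
  π_B·L_B = 0.10 × 0.0149863 = 0.00149863
  π_C·L_C = 0.21 × 0.0245031 = 0.00514564
  π_D·L_D = 0.54 × 0.11272 = 0.0608685
Normaliser: 0.000980589 + 0.00149863 + 0.00514564 + 0.0608685 = 0.0684934
Responsibility of Component C: 0.00514564 / 0.0684934 ≈ 0.0751

0.0751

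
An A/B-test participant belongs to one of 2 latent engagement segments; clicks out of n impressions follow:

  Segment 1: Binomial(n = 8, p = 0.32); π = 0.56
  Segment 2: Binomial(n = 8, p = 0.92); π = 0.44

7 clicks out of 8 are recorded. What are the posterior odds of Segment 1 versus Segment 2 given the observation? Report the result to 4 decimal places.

0.0067

Only the two components matter; the odds are (π_i f_i(x)) / (π_j f_j(x)).
Binomial probabilities:
  L_1 = C(8,7)·0.32^7·0.68^1 = 8·0.000343597·0.68 = 0.00186917
  L_2 = C(8,7)·0.92^7·0.08^1 = 8·0.557847·0.08 = 0.357022
0.00104674 / 0.15709 ≈ 0.0067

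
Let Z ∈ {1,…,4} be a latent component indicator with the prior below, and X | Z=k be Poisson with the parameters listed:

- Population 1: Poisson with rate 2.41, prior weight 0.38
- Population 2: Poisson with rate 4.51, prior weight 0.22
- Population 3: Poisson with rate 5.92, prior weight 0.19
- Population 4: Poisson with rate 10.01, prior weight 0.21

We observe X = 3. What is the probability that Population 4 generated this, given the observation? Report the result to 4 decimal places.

0.0116

Posterior ∝ prior × likelihood, so P(k | x) ∝ P(Z=k) f_k(x); normalise over all components.
Poisson probabilities:
  p_1 = e^(−2.41)·2.41^3/3! = 0.209532
  p_2 = e^(−4.51)·4.51^3/3! = 0.168155
  p_3 = e^(−5.92)·5.92^3/3! = 0.0928518
  p_4 = e^(−10.01)·10.01^3/3! = 0.00751386
Multiply by the mixture weights:
  P(Z=1)·p_1 = 0.38 × 0.209532 = 0.0796221
  P(Z=2)·p_2 = 0.22 × 0.168155 = 0.0369941
  P(Z=3)·p_3 = 0.19 × 0.0928518 = 0.0176419
  P(Z=4)·p_4 = 0.21 × 0.00751386 = 0.00157791
Normaliser: 0.0796221 + 0.0369941 + 0.0176419 + 0.00157791 = 0.135836
So the posterior for Population 4 is 0.00157791 / 0.135836 ≈ 0.0116.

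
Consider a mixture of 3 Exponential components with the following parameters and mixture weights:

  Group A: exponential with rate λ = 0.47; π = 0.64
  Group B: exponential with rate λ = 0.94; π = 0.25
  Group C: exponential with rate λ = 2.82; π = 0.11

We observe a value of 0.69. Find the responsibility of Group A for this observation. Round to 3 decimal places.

P(component k | x) = π_k·f_k(x) / marginal(x), where marginal(x) = Σ_j π_j·f_j(x).
Exponential densities:
  L_A = 0.339826
  L_B = 0.491411
  L_C = 0.402902
Weight by the priors:
  π_A·L_A = 0.64 × 0.339826 = 0.217488
  π_B·L_B = 0.25 × 0.491411 = 0.122853
  π_C·L_C = 0.11 × 0.402902 = 0.0443192
Evidence: 0.217488 + 0.122853 + 0.0443192 = 0.38466
P(Group A | data) = 0.217488 / 0.38466 ≈ 0.565

0.565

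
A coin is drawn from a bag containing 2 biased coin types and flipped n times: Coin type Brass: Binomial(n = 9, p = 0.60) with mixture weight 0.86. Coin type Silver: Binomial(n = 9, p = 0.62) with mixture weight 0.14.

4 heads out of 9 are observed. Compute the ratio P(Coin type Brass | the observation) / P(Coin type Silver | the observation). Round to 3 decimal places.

6.963

Only the two components matter; the odds are (π_i f_i(x)) / (π_j f_j(x)).
Evaluate each component's likelihood at the observed value:
  L_Brass = 0.167215
  L_Silver = 0.147521
0.143805 / 0.020653 ≈ 6.963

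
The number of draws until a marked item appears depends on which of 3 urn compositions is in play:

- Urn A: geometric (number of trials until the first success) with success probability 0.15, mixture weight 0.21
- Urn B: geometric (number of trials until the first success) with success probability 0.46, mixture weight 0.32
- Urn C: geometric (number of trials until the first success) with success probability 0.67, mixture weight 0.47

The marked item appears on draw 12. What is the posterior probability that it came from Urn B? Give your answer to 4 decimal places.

Posterior ∝ prior × likelihood, so P(k | x) ∝ π_k f_k(x); normalise over all components.
Geometric probabilities:
  p_A = 0.0251015
  p_B = 0.000523708
  p_C = 3.38632e-06
Weight by the priors:
  π_A·p_A = 0.21 × 0.0251015 = 0.00527131
  π_B·p_B = 0.32 × 0.000523708 = 0.000167587
  π_C·p_C = 0.47 × 3.38632e-06 = 1.59157e-06
Normaliser: 0.00527131 + 0.000167587 + 1.59157e-06 = 0.00544049
P(Urn B | the observation) = 0.000167587 / 0.00544049 ≈ 0.0308

0.0308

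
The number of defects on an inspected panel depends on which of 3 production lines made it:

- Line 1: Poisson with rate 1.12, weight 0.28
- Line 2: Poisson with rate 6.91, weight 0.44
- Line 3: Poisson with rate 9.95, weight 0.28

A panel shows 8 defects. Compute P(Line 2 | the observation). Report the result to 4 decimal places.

Apply Bayes' rule: the posterior for each component is proportional to its prior times its likelihood at x.
Poisson probabilities:
  L_1 = e^(−1.12)·1.12^8/8! = 2.00361e-05
  L_2 = e^(−6.91)·6.91^8/8! = 0.128626
  L_3 = e^(−9.95)·9.95^8/8! = 0.113719
Prior × likelihood for each component:
  π_1·L_1 = 0.28 × 2.00361e-05 = 5.61012e-06
  π_2·L_2 = 0.44 × 0.128626 = 0.0565955
  π_3·L_3 = 0.28 × 0.113719 = 0.0318414
Evidence: 5.61012e-06 + 0.0565955 + 0.0318414 = 0.0884425
P(Line 2 | 8 defects) ≈ 0.6399

0.6399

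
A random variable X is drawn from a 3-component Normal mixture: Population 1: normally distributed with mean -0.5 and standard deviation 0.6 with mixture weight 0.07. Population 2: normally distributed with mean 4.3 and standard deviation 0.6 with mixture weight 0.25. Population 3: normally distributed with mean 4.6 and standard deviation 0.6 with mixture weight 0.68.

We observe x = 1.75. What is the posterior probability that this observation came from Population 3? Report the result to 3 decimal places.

0.085

The responsibility of component k is π_k f_k(x) divided by Σ_j π_j f_j(x).
Evaluate each component's likelihood at the observed value:
  f_1 = (1/(0.6·√(2π)))·exp(−(1.75−-0.5)²/(2·0.6²)) = 0.664904·exp(-7.03125) = 0.000587659
  f_2 = (1/(0.6·√(2π)))·exp(−(1.75−4.3)²/(2·0.6²)) = 0.664904·exp(-9.03125) = 7.95311e-05
  f_3 = (1/(0.6·√(2π)))·exp(−(1.75−4.6)²/(2·0.6²)) = 0.664904·exp(-11.28125) = 8.38251e-06
Prior × likelihood for each component:
  π_1·f_1 = 0.07 × 0.000587659 = 4.11362e-05
  π_2·f_2 = 0.25 × 7.95311e-05 = 1.98828e-05
  π_3·f_3 = 0.68 × 8.38251e-06 = 5.70011e-06
Evidence: 4.11362e-05 + 1.98828e-05 + 5.70011e-06 = 6.6719e-05
P(Population 3 | data) ≈ 0.085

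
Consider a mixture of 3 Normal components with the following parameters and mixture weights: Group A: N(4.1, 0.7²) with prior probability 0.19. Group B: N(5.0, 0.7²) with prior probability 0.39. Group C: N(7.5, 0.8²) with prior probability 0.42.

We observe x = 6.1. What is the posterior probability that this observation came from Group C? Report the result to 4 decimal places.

0.4052

Posterior ∝ prior × likelihood, so P(k | x) ∝ π_k f_k(x); normalise over all components.
Evaluate each component's likelihood at the observed value:
  L_A = 0.00962014
  L_B = 0.165803
  L_C = 0.107847
Prior × likelihood for each component:
  π_A·L_A = 0.19 × 0.00962014 = 0.00182783
  π_B·L_B = 0.39 × 0.165803 = 0.064663
  π_C·L_C = 0.42 × 0.107847 = 0.0452956
Denominator: 0.00182783 + 0.064663 + 0.0452956 = 0.111786
Responsibility of Group C: 0.0452956 / 0.111786 ≈ 0.4052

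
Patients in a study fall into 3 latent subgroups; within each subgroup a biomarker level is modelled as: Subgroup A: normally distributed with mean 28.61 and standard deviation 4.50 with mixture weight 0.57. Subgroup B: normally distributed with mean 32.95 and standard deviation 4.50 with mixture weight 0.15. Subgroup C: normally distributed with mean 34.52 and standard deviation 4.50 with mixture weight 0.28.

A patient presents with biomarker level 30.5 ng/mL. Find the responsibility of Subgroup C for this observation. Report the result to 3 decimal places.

0.224

The responsibility of component k is P(Z=k) f_k(x) divided by Σ_j P(Z=j) f_j(x).
Component likelihoods at x = 30.5 ng/mL:
  p_A = (1/(4.50·√(2π)))·exp(−(30.5−28.61)²/(2·4.50²)) = 0.088654·exp(-0.08820) = 0.0811695
  p_B = (1/(4.50·√(2π)))·exp(−(30.5−32.95)²/(2·4.50²)) = 0.088654·exp(-0.14821) = 0.0764418
  p_C = (1/(4.50·√(2π)))·exp(−(30.5−34.52)²/(2·4.50²)) = 0.088654·exp(-0.39902) = 0.0594846
Weight by the priors:
  P(Z=A)·p_A = 0.57 × 0.0811695 = 0.0462666
  P(Z=B)·p_B = 0.15 × 0.0764418 = 0.0114663
  P(Z=C)·p_C = 0.28 × 0.0594846 = 0.0166557
Denominator: 0.0462666 + 0.0114663 + 0.0166557 = 0.0743886
P(Subgroup C | 30.5 ng/mL) ≈ 0.224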